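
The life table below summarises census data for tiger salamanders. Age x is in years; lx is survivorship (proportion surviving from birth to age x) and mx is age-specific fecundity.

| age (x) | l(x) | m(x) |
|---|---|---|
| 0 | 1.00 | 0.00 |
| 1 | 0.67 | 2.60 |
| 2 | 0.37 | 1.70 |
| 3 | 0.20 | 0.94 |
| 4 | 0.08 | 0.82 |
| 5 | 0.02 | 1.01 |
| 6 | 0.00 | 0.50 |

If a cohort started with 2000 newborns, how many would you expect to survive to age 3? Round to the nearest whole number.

Expected survivors = N0 · l_3 = 2000 × 0.20 = 400 → 400

400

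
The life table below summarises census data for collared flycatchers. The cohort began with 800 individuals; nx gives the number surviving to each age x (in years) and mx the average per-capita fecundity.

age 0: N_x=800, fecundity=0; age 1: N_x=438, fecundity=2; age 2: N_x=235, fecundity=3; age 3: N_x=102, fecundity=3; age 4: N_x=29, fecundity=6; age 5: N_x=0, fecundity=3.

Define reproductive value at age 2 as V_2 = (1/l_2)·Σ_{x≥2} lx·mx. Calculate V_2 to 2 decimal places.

5.04

lx = nx/n0 = nx/800: 1, 0.5475, 0.29375, 0.1275, 0.03625, 0
lx·mx for x ≥ 2: 0.88125, 0.3825, 0.2175, 0 → sum = 1.48125
V_2 = 1.48125 / l_2 = 1.48125 / 0.29375 = 5.042553… → 5.04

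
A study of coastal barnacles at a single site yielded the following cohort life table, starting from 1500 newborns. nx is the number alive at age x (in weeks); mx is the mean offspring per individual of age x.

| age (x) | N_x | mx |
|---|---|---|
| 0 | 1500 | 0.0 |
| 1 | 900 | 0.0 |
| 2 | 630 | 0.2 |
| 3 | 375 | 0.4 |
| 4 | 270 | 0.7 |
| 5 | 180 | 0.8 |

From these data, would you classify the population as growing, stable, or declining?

declining

lx = nx/n0 = nx/1500: 1, 0.6, 0.42, 0.25, 0.18, 0.12
R0 = Σ lx·mx = 0 + 0 + 0.084 + 0.1 + 0.126 + 0.096 = 0.406
R0 < 1, so the population is declining.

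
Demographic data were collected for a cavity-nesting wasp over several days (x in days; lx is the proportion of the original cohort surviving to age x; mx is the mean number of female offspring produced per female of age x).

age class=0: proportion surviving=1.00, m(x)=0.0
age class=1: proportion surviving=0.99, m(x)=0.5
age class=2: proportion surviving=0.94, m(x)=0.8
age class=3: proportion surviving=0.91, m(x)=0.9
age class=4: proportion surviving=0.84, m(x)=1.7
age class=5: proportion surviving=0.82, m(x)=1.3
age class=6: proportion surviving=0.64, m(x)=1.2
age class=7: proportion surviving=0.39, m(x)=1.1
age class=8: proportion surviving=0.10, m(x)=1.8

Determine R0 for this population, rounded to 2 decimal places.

lx·mx by age: 0, 0.495, 0.752, 0.819, 1.428, 1.066, 0.768, 0.429, 0.18
R0 = Σ lx·mx = 5.937 → 5.94

5.94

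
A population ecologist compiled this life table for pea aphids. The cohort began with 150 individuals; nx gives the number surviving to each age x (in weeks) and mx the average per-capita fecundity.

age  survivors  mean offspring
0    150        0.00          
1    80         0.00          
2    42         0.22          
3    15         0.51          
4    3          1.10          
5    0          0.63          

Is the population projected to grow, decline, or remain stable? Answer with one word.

declining

lx = nx/n0 = nx/150: 1, 0.53333…, 0.28, 0.1, 0.02, 0
R0 = Σ lx·mx = 0 + 0 + 0.0616 + 0.051 + 0.022 + 0 = 0.1346…
R0 < 1, so the population is declining.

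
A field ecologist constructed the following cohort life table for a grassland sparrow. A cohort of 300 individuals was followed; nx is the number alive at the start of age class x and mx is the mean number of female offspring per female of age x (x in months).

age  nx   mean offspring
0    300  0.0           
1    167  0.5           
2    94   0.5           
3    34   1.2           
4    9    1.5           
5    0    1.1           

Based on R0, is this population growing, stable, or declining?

lx = nx/n0 = nx/300: 1, 0.55667…, 0.31333…, 0.11333…, 0.03, 0
R0 = Σ lx·mx = 0 + 0.278333… + 0.156667… + 0.136… + 0.045 + 0 = 0.616…
R0 < 1, so the population is declining.

declining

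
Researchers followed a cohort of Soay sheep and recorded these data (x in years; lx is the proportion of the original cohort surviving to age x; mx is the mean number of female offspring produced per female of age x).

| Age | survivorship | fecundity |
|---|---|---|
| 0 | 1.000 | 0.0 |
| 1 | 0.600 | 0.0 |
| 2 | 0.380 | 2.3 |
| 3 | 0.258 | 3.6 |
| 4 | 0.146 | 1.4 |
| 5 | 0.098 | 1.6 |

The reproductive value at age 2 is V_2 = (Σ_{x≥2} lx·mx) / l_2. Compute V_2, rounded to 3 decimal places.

lx·mx for x ≥ 2: 0.874, 0.9288, 0.2044, 0.1568 → sum = 2.164
V_2 = 2.164 / l_2 = 2.164 / 0.38 = 5.694737… → 5.695

5.695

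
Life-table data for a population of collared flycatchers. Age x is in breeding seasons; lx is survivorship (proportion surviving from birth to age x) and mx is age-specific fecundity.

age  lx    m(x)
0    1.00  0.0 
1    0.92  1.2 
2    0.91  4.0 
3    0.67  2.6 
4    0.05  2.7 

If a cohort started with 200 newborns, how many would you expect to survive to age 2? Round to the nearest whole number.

182

Expected survivors = N0 · l_2 = 200 × 0.91 = 182 → 182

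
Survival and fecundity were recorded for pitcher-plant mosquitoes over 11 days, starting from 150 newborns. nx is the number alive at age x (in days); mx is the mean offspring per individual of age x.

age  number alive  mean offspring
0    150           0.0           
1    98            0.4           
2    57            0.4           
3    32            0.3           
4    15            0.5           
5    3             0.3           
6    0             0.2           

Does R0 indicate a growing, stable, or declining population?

lx = nx/n0 = nx/150: 1, 0.65333…, 0.38, 0.21333…, 0.1, 0.02, 0
R0 = Σ lx·mx = 0 + 0.261333… + 0.152 + 0.064… + 0.05 + 0.006 + 0 = 0.533333…
R0 < 1, so the population is declining.

declining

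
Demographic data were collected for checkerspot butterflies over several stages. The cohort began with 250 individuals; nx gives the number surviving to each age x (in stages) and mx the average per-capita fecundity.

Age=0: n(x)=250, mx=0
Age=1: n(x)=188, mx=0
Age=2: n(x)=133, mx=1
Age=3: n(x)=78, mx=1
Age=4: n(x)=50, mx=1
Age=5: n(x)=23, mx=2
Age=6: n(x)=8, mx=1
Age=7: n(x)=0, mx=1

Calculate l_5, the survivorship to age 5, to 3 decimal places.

l_5 = n_5/n_0 = 23/250 = 0.092 → 0.092

0.092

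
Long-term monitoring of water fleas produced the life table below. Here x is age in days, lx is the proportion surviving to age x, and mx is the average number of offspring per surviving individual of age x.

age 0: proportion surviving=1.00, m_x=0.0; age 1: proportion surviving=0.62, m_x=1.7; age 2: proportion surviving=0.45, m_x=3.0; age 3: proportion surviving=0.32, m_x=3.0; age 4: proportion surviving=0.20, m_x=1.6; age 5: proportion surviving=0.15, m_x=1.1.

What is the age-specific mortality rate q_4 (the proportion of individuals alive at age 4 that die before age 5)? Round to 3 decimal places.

0.250

q_4 = (l_4 − l_5) / l_4 = (0.2 − 0.15) / 0.2
     = 0.05 / 0.2 = 0.25 → 0.250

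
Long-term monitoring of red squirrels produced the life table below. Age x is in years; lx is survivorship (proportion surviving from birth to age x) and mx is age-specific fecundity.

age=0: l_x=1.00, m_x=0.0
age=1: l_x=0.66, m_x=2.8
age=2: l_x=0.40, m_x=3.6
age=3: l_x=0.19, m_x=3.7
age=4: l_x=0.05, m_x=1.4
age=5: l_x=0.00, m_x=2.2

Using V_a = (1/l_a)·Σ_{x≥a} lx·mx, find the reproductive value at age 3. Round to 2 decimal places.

lx·mx for x ≥ 3: 0.703, 0.07, 0 → sum = 0.773
V_3 = 0.773 / l_3 = 0.773 / 0.19 = 4.068421… → 4.07

4.07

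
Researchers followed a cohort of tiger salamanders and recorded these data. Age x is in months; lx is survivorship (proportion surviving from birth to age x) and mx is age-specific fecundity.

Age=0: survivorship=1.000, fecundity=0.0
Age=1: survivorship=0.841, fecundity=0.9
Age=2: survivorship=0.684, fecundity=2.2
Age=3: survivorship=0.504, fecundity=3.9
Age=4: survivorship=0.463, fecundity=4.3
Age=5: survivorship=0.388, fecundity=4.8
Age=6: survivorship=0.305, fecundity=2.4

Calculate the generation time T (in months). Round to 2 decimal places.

3.56

lx·mx: 0, 0.7569, 1.5048, 1.9656, 1.9909, 1.8624, 0.732 → R0 = 8.8126
x·lx·mx: 0, 0.7569, 3.0096, 5.8968, 7.9636, 9.312, 4.392 → Σ = 31.3309
T = 31.3309 / 8.8126 = 3.555239… → 3.56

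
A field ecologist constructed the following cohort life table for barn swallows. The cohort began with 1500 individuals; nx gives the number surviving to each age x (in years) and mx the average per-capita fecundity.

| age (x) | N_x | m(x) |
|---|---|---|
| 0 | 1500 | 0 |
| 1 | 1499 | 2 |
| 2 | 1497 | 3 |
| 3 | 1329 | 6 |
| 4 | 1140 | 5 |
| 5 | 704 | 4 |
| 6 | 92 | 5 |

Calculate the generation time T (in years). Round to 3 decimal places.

lx = nx/n0 = nx/1500: 1, 0.99933…, 0.998, 0.886, 0.76, 0.46933…, 0.06133…
lx·mx: 0, 1.998667…, 2.994, 5.316, 3.8, 1.877333…, 0.306667… → R0 = 16.292667…
x·lx·mx: 0, 1.998667…, 5.988, 15.948, 15.2, 9.386667…, 1.84… → Σ = 50.361333…
T = 50.361333… / 16.292667… = 3.091043… → 3.091

3.091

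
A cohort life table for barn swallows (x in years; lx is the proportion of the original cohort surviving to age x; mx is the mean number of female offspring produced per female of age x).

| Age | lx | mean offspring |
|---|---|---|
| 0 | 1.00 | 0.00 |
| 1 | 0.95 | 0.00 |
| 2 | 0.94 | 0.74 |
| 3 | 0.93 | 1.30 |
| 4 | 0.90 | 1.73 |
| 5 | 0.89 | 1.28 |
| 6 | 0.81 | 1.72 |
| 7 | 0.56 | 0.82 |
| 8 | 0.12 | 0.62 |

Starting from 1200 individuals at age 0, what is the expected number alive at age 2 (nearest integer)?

Expected survivors = N0 · l_2 = 1200 × 0.94 = 1128 → 1128

1128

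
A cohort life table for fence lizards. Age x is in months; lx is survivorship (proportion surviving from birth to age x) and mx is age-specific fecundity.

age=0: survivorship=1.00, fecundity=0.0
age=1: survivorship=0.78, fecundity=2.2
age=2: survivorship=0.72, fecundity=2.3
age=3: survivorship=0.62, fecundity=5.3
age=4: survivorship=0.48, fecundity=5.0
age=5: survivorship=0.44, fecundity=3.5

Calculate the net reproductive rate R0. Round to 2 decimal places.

10.60

lx·mx by age: 0, 1.716, 1.656, 3.286, 2.4, 1.54
R0 = Σ lx·mx = 10.598 → 10.60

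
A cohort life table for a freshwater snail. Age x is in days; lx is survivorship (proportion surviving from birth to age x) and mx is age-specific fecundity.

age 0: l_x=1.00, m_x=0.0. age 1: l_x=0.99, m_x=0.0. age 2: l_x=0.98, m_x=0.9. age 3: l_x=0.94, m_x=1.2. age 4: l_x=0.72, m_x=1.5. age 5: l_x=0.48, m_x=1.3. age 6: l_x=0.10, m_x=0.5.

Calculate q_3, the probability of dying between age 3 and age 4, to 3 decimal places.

q_3 = (l_3 − l_4) / l_3 = (0.94 − 0.72) / 0.94
     = 0.22 / 0.94 = 0.234043… → 0.234

0.234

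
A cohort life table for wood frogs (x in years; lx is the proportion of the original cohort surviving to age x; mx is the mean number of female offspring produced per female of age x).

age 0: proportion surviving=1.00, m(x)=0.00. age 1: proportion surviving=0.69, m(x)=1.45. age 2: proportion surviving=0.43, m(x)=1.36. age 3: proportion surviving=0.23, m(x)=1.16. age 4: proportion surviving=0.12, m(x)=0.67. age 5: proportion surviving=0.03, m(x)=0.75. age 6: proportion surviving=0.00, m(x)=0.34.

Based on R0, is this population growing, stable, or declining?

R0 = Σ lx·mx = 0 + 1.0005 + 0.5848 + 0.2668 + 0.0804 + 0.0225 + 0 = 1.955
R0 > 1, so the population is growing.

growing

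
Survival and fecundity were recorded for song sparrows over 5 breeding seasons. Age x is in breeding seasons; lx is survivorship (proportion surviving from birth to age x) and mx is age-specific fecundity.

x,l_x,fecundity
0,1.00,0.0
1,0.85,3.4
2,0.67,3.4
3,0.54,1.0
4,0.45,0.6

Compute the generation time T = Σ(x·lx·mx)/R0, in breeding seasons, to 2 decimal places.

1.70

lx·mx: 0, 2.89, 2.278, 0.54, 0.27 → R0 = 5.978
x·lx·mx: 0, 2.89, 4.556, 1.62, 1.08 → Σ = 10.146
T = 10.146 / 5.978 = 1.697223… → 1.70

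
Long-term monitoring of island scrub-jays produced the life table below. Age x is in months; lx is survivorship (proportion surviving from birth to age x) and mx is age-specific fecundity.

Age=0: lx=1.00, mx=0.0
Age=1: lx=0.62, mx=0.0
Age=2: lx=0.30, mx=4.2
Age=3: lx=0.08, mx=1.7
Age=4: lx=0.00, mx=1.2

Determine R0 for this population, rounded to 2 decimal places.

lx·mx by age: 0, 0, 1.26, 0.136, 0
R0 = Σ lx·mx = 1.396 → 1.40

1.40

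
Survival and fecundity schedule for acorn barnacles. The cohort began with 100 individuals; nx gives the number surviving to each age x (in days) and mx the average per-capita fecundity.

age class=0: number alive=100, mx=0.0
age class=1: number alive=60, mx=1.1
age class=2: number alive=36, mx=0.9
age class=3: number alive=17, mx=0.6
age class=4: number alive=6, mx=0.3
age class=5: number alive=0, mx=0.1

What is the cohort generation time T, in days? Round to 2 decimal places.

1.53

lx = nx/n0 = nx/100: 1, 0.6, 0.36, 0.17, 0.06, 0
lx·mx: 0, 0.66, 0.324, 0.102, 0.018, 0 → R0 = 1.104
x·lx·mx: 0, 0.66, 0.648, 0.306, 0.072, 0 → Σ = 1.686
T = 1.686 / 1.104 = 1.527174… → 1.53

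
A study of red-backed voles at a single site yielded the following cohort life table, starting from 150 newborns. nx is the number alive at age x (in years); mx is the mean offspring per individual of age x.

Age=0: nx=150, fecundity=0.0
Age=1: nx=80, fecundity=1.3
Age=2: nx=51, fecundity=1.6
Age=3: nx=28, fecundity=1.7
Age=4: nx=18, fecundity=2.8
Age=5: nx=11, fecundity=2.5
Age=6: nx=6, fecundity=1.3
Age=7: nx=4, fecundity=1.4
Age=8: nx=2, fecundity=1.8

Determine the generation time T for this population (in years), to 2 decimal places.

lx = nx/n0 = nx/150: 1, 0.53333…, 0.34, 0.18667…, 0.12, 0.07333…, 0.04, 0.02667…, 0.01333…
lx·mx: 0, 0.693333…, 0.544, 0.317333…, 0.336, 0.183333…, 0.052, 0.037333…, 0.024… → R0 = 2.187333…
x·lx·mx: 0, 0.693333…, 1.088, 0.952…, 1.344, 0.916667…, 0.312, 0.261333…, 0.192… → Σ = 5.759333…
T = 5.759333… / 2.187333… = 2.633039… → 2.63

2.63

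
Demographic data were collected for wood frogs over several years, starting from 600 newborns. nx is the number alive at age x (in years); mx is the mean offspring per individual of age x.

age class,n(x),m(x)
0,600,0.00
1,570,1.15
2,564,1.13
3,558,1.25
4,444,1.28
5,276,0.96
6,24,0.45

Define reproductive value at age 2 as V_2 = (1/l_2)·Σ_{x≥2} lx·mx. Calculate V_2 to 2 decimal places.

lx = nx/n0 = nx/600: 1, 0.95, 0.94, 0.93, 0.74, 0.46, 0.04
lx·mx for x ≥ 2: 1.0622, 1.1625, 0.9472, 0.4416, 0.018 → sum = 3.6315
V_2 = 3.6315 / l_2 = 3.6315 / 0.94 = 3.863298… → 3.86

3.86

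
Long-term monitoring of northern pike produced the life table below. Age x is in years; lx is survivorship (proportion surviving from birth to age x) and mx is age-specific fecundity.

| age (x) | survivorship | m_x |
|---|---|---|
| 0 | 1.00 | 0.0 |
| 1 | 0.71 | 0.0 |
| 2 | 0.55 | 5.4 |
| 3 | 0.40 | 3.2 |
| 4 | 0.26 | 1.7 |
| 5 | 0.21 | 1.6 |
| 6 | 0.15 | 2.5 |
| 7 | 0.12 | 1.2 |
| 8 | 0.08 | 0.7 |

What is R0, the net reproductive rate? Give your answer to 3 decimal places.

5.603

lx·mx by age: 0, 0, 2.97, 1.28, 0.442, 0.336, 0.375, 0.144, 0.056
R0 = Σ lx·mx = 5.603 → 5.603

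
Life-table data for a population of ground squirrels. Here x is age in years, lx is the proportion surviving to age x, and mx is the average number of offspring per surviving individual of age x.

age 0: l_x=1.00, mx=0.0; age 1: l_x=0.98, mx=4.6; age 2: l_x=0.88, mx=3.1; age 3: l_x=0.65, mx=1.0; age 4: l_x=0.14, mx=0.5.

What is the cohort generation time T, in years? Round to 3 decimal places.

1.533

lx·mx: 0, 4.508, 2.728, 0.65, 0.07 → R0 = 7.956
x·lx·mx: 0, 4.508, 5.456, 1.95, 0.28 → Σ = 12.194
T = 12.194 / 7.956 = 1.53268… → 1.533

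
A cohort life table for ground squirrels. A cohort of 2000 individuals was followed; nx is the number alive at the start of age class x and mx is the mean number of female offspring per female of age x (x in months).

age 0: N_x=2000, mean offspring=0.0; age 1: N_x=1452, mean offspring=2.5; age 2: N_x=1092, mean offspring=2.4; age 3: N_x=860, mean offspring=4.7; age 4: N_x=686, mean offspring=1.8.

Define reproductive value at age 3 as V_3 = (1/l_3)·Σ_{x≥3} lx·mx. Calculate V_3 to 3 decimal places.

lx = nx/n0 = nx/2000: 1, 0.726, 0.546, 0.43, 0.343
lx·mx for x ≥ 3: 2.021, 0.6174 → sum = 2.6384
V_3 = 2.6384 / l_3 = 2.6384 / 0.43 = 6.135814… → 6.136

6.136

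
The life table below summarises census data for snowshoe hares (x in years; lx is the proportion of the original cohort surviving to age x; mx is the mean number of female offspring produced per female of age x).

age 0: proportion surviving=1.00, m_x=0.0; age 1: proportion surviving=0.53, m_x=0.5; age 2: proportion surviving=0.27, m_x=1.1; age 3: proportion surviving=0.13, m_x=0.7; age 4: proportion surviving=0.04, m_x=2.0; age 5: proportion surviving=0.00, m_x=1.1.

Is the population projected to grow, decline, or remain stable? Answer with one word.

declining

R0 = Σ lx·mx = 0 + 0.265 + 0.297 + 0.091 + 0.08 + 0 = 0.733
R0 < 1, so the population is declining.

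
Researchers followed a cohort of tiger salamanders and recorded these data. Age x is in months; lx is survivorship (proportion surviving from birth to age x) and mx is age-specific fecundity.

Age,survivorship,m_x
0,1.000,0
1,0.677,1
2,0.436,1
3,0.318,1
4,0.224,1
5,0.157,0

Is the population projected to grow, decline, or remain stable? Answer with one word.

growing

R0 = Σ lx·mx = 0 + 0.677 + 0.436 + 0.318 + 0.224 + 0 = 1.655
R0 > 1, so the population is growing.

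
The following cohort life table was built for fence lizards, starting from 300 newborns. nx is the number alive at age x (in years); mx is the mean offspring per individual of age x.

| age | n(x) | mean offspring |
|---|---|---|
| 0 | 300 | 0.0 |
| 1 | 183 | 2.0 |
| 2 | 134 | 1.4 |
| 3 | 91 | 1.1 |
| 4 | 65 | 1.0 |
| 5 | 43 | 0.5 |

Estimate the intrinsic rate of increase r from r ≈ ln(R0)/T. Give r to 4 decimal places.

lx = nx/n0 = nx/300: 1, 0.61, 0.44667…, 0.30333…, 0.21667…, 0.14333…
R0 = Σ lx·mx = 0 + 1.22 + 0.62533… + 0.33367… + 0.21667… + 0.07167… = 2.467333…
Σ x·lx·mx = 4.696667…; T = 4.696667…/2.467333… = 1.90354…
r ≈ ln(R0)/T = ln(2.467333…)/1.90354… = 0.474452… → 0.4745

0.4745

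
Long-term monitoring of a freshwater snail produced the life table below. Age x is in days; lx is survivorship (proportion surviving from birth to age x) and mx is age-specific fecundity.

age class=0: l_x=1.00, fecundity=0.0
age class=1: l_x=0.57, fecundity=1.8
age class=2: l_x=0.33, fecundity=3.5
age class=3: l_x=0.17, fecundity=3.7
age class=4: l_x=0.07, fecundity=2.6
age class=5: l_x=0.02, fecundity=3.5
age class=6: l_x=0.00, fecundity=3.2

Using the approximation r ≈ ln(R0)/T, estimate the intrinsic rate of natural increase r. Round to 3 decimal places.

R0 = Σ lx·mx = 0 + 1.026 + 1.155 + 0.629 + 0.182 + 0.07 + 0 = 3.062
Σ x·lx·mx = 6.301; T = 6.301/3.062 = 2.05781…
r ≈ ln(R0)/T = ln(3.062)/2.05781… = 0.54382… → 0.544

0.544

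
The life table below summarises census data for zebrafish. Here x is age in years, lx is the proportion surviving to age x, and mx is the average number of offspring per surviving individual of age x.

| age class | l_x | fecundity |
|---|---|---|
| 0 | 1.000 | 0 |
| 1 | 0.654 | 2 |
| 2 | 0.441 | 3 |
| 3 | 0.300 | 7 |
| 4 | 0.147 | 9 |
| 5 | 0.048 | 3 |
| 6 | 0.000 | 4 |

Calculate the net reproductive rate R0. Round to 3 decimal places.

6.198

lx·mx by age: 0, 1.308, 1.323, 2.1, 1.323, 0.144, 0
R0 = Σ lx·mx = 6.198 → 6.198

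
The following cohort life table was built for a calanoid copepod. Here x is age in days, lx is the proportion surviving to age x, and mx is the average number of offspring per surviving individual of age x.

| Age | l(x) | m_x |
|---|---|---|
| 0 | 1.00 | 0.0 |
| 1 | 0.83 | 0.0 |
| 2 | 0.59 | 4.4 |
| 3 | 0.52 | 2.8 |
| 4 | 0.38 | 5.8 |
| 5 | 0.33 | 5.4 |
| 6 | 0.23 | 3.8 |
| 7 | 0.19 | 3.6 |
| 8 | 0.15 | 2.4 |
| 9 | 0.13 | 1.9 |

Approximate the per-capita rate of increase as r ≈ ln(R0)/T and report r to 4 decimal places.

0.5586

R0 = Σ lx·mx = 0 + 0 + 2.596 + 1.456 + 2.204 + 1.782 + 0.874 + 0.684 + 0.36 + 0.247 = 10.203
Σ x·lx·mx = 42.421; T = 42.421/10.203 = 4.1577…
r ≈ ln(R0)/T = ln(10.203)/4.1577… = 0.558646… → 0.5586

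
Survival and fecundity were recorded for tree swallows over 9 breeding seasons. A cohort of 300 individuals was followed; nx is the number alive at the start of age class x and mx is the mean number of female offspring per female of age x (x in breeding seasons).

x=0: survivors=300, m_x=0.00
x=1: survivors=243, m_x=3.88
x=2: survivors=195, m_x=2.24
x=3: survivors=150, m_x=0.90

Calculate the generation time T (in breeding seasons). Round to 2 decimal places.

lx = nx/n0 = nx/300: 1, 0.81, 0.65, 0.5
lx·mx: 0, 3.1428, 1.456, 0.45 → R0 = 5.0488
x·lx·mx: 0, 3.1428, 2.912, 1.35 → Σ = 7.4048
T = 7.4048 / 5.0488 = 1.466646… → 1.47

1.47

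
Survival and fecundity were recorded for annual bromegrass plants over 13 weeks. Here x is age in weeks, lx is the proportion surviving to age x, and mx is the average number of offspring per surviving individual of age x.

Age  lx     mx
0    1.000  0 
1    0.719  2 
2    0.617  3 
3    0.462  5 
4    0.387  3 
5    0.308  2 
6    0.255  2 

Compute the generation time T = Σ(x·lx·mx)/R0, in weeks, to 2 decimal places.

lx·mx: 0, 1.438, 1.851, 2.31, 1.161, 0.616, 0.51 → R0 = 7.886
x·lx·mx: 0, 1.438, 3.702, 6.93, 4.644, 3.08, 3.06 → Σ = 22.854
T = 22.854 / 7.886 = 2.898047… → 2.90

2.90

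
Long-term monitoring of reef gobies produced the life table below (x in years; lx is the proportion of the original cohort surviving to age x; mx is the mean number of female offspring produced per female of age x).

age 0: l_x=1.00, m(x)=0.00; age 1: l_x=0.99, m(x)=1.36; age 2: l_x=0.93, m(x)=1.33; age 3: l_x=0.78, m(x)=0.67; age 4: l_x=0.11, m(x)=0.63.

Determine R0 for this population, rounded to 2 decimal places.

3.18

lx·mx by age: 0, 1.3464, 1.2369, 0.5226, 0.0693
R0 = Σ lx·mx = 3.1752 → 3.18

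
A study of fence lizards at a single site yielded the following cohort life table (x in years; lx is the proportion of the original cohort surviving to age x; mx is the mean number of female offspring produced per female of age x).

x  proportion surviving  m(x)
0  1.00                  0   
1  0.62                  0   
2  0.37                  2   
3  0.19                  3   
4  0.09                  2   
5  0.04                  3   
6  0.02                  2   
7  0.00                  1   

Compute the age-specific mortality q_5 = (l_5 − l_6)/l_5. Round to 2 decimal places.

0.50

q_5 = (l_5 − l_6) / l_5 = (0.04 − 0.02) / 0.04
     = 0.02 / 0.04 = 0.5 → 0.50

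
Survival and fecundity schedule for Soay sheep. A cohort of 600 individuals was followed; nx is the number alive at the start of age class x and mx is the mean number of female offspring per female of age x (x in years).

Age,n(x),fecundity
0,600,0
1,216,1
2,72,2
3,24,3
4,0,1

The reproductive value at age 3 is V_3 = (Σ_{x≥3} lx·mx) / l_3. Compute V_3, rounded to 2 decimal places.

lx = nx/n0 = nx/600: 1, 0.36, 0.12, 0.04, 0
lx·mx for x ≥ 3: 0.12, 0 → sum = 0.12
V_3 = 0.12 / l_3 = 0.12 / 0.04 = 3 → 3.00

3.00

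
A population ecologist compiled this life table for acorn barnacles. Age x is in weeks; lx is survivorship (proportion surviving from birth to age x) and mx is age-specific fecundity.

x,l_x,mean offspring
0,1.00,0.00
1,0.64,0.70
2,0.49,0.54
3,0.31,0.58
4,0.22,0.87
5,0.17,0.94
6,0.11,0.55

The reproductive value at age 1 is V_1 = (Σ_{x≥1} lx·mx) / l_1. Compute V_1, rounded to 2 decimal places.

2.04

lx·mx for x ≥ 1: 0.448, 0.2646, 0.1798, 0.1914, 0.1598, 0.0605 → sum = 1.3041
V_1 = 1.3041 / l_1 = 1.3041 / 0.64 = 2.037656… → 2.04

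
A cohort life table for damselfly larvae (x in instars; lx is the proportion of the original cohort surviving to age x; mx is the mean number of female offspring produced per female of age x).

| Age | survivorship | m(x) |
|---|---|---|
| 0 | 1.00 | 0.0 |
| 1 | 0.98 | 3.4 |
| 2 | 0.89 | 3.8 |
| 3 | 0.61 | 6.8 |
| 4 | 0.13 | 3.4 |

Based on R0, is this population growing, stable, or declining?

growing

R0 = Σ lx·mx = 0 + 3.332 + 3.382 + 4.148 + 0.442 = 11.304
R0 > 1, so the population is growing.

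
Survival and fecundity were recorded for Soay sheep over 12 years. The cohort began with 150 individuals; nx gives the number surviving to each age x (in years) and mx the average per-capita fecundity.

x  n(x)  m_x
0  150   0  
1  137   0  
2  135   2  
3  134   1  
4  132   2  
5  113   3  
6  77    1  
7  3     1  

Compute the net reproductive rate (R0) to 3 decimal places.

lx = nx/n0 = nx/150: 1, 0.91333…, 0.9, 0.89333…, 0.88, 0.75333…, 0.51333…, 0.02
lx·mx by age: 0, 0, 1.8, 0.893333…, 1.76, 2.26…, 0.513333…, 0.02
R0 = Σ lx·mx = 7.246667… → 7.247

7.247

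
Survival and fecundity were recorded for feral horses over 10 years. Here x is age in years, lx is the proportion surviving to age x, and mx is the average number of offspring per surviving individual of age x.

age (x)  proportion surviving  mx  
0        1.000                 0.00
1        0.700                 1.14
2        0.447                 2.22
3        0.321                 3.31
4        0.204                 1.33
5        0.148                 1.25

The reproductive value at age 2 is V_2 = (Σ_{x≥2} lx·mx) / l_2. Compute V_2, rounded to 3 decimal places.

5.618

lx·mx for x ≥ 2: 0.99234, 1.06251, 0.27132, 0.185 → sum = 2.51117
V_2 = 2.51117 / l_2 = 2.51117 / 0.447 = 5.61783… → 5.618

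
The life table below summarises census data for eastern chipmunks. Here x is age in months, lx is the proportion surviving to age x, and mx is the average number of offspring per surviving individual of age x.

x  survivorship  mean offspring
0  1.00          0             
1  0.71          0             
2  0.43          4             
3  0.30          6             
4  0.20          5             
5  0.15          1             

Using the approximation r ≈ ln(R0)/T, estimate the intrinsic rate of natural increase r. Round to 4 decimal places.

R0 = Σ lx·mx = 0 + 0 + 1.72 + 1.8 + 1 + 0.15 = 4.67
Σ x·lx·mx = 13.59; T = 13.59/4.67 = 2.91006…
r ≈ ln(R0)/T = ln(4.67)/2.91006… = 0.529596… → 0.5296

0.5296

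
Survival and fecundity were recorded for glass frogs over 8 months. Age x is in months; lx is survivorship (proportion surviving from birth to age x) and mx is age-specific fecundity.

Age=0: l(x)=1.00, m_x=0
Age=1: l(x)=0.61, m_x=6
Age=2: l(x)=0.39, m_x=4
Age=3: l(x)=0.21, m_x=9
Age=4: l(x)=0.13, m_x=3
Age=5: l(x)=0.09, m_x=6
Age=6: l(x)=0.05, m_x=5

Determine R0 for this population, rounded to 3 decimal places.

lx·mx by age: 0, 3.66, 1.56, 1.89, 0.39, 0.54, 0.25
R0 = Σ lx·mx = 8.29 → 8.290

8.290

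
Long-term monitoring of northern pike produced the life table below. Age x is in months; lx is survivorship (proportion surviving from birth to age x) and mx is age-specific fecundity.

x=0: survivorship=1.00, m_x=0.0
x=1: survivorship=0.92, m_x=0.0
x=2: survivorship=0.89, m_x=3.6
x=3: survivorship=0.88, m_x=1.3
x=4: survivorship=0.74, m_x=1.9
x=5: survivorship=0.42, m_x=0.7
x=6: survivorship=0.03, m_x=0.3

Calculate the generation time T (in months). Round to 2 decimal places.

lx·mx: 0, 0, 3.204, 1.144, 1.406, 0.294, 0.009 → R0 = 6.057
x·lx·mx: 0, 0, 6.408, 3.432, 5.624, 1.47, 0.054 → Σ = 16.988
T = 16.988 / 6.057 = 2.804689… → 2.80

2.80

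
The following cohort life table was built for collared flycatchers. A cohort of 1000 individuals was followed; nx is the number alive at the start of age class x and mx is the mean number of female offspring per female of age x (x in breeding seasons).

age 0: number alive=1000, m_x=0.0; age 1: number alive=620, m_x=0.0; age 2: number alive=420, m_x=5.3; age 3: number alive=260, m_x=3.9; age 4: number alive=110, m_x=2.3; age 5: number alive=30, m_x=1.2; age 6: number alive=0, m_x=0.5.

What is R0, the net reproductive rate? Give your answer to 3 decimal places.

3.529

lx = nx/n0 = nx/1000: 1, 0.62, 0.42, 0.26, 0.11, 0.03, 0
lx·mx by age: 0, 0, 2.226, 1.014, 0.253, 0.036, 0
R0 = Σ lx·mx = 3.529 → 3.529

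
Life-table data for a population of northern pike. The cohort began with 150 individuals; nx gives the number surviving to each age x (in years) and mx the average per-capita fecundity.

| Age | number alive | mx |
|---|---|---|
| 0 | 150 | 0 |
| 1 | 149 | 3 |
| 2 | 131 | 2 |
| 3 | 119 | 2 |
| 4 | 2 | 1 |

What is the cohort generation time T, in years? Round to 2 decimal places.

lx = nx/n0 = nx/150: 1, 0.99333…, 0.87333…, 0.79333…, 0.01333…
lx·mx: 0, 2.98…, 1.746667…, 1.586667…, 0.013333… → R0 = 6.326667…
x·lx·mx: 0, 2.98…, 3.493333…, 4.76…, 0.053333… → Σ = 11.286667…
T = 11.286667… / 6.326667… = 1.783983… → 1.78

1.78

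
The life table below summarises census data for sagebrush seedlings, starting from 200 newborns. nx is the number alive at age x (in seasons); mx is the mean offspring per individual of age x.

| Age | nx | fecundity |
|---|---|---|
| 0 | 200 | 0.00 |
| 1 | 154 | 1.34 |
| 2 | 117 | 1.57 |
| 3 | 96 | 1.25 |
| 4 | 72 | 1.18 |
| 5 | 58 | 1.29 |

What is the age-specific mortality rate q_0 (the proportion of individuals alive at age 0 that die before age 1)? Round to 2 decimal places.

lx = nx/n0 = nx/200: 1, 0.77, 0.585, 0.48, 0.36, 0.29
q_0 = (l_0 − l_1) / l_0 = (1 − 0.77) / 1
     = 0.23 / 1 = 0.23 → 0.23

0.23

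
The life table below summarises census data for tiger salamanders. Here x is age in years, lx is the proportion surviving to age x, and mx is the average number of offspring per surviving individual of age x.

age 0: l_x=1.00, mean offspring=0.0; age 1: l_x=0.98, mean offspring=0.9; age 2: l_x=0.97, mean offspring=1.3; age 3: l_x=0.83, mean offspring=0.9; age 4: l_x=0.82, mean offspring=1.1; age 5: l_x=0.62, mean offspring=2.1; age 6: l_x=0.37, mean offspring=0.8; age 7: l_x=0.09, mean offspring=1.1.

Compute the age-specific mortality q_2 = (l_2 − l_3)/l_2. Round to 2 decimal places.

q_2 = (l_2 − l_3) / l_2 = (0.97 − 0.83) / 0.97
     = 0.14 / 0.97 = 0.14433… → 0.14

0.14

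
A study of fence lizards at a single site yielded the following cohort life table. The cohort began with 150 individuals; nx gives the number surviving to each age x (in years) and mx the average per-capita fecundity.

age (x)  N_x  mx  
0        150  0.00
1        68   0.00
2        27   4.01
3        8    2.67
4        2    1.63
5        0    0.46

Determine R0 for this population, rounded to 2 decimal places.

lx = nx/n0 = nx/150: 1, 0.45333…, 0.18, 0.05333…, 0.01333…, 0
lx·mx by age: 0, 0, 0.7218, 0.1424…, 0.021733…, 0
R0 = Σ lx·mx = 0.885933… → 0.89

0.89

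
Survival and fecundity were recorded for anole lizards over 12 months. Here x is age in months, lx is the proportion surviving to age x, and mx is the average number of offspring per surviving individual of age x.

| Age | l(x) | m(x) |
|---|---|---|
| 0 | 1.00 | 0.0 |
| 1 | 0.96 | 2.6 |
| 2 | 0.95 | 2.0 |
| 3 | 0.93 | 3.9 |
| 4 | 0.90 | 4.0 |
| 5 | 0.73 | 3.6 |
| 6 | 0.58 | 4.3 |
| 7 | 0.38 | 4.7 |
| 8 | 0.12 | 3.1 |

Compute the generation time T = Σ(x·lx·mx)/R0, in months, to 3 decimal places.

lx·mx: 0, 2.496, 1.9, 3.627, 3.6, 2.628, 2.494, 1.786, 0.372 → R0 = 18.903
x·lx·mx: 0, 2.496, 3.8, 10.881, 14.4, 13.14, 14.964, 12.502, 2.976 → Σ = 75.159
T = 75.159 / 18.903 = 3.976036… → 3.976

3.976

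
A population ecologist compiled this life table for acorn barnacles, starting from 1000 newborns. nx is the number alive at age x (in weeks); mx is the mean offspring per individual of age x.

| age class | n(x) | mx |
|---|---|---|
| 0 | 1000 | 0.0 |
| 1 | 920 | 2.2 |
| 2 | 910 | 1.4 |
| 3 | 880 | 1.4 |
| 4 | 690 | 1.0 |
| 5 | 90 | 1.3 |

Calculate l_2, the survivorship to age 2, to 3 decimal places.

l_2 = n_2/n_0 = 910/1000 = 0.91 → 0.910

0.910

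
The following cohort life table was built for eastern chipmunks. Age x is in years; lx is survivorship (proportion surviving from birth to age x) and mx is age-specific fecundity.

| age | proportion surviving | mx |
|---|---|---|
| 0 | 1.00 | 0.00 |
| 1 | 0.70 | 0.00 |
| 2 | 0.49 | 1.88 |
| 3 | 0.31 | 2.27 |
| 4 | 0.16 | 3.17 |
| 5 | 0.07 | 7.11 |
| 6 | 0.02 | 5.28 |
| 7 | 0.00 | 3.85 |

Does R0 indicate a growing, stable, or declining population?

R0 = Σ lx·mx = 0 + 0 + 0.9212 + 0.7037 + 0.5072 + 0.4977 + 0.1056 + 0 = 2.7354
R0 > 1, so the population is growing.

growing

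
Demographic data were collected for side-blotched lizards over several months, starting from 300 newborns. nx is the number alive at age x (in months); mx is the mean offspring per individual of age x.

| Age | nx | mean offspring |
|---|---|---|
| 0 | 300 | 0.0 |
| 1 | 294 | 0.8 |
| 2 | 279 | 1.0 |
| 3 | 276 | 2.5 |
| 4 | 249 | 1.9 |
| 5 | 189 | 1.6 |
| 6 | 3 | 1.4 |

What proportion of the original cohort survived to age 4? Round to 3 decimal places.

0.830

l_4 = n_4/n_0 = 249/300 = 0.83 → 0.830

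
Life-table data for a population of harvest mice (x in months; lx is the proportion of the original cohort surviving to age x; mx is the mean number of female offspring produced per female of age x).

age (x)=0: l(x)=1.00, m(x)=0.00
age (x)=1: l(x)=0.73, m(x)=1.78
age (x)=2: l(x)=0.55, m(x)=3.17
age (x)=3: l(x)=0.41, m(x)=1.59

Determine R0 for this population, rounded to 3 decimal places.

3.695

lx·mx by age: 0, 1.2994, 1.7435, 0.6519
R0 = Σ lx·mx = 3.6948 → 3.695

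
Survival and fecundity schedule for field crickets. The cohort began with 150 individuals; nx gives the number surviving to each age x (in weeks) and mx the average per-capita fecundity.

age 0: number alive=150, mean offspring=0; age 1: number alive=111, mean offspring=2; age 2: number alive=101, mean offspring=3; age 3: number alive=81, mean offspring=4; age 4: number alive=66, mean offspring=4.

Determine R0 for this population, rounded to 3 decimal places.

lx = nx/n0 = nx/150: 1, 0.74, 0.67333…, 0.54, 0.44
lx·mx by age: 0, 1.48, 2.02…, 2.16, 1.76
R0 = Σ lx·mx = 7.42… → 7.420

7.420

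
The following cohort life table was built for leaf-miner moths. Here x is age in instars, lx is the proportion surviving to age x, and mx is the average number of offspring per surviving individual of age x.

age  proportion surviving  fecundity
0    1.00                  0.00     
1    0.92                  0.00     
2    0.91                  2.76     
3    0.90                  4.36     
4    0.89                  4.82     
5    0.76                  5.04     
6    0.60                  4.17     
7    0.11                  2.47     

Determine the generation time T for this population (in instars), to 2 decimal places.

4.04

lx·mx: 0, 0, 2.5116, 3.924, 4.2898, 3.8304, 2.502, 0.2717 → R0 = 17.3295
x·lx·mx: 0, 0, 5.0232, 11.772, 17.1592, 19.152, 15.012, 1.9019 → Σ = 70.0203
T = 70.0203 / 17.3295 = 4.040526… → 4.04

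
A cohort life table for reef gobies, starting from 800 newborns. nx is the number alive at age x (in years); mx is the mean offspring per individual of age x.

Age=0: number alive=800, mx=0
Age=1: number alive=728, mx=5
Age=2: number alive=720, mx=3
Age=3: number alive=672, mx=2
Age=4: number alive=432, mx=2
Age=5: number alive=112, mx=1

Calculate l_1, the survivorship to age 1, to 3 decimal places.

l_1 = n_1/n_0 = 728/800 = 0.91 → 0.910

0.910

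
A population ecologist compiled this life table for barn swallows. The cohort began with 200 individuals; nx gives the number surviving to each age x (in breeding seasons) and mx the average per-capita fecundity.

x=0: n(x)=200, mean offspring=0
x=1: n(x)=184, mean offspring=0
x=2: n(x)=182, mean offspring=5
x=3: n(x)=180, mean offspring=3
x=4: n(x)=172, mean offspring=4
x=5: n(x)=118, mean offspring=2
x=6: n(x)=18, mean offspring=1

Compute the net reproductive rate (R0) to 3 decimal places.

11.960

lx = nx/n0 = nx/200: 1, 0.92, 0.91, 0.9, 0.86, 0.59, 0.09
lx·mx by age: 0, 0, 4.55, 2.7, 3.44, 1.18, 0.09
R0 = Σ lx·mx = 11.96 → 11.960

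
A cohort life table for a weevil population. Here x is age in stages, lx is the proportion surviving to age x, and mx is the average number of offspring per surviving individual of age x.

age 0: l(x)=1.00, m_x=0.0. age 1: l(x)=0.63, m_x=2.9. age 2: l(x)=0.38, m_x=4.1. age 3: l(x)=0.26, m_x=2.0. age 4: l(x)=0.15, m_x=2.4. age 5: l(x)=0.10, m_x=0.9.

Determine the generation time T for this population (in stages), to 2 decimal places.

1.93

lx·mx: 0, 1.827, 1.558, 0.52, 0.36, 0.09 → R0 = 4.355
x·lx·mx: 0, 1.827, 3.116, 1.56, 1.44, 0.45 → Σ = 8.393
T = 8.393 / 4.355 = 1.92721… → 1.93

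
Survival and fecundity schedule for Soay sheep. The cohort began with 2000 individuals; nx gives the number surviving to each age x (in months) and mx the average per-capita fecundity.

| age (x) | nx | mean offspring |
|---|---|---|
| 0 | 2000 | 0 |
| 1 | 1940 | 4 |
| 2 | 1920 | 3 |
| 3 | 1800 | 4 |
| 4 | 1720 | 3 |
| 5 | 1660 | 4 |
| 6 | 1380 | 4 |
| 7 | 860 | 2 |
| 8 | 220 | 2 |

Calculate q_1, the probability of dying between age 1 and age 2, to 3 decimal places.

lx = nx/n0 = nx/2000: 1, 0.97, 0.96, 0.9, 0.86, 0.83, 0.69, 0.43, 0.11
q_1 = (l_1 − l_2) / l_1 = (0.97 − 0.96) / 0.97
     = 0.01 / 0.97 = 0.010309… → 0.010

0.010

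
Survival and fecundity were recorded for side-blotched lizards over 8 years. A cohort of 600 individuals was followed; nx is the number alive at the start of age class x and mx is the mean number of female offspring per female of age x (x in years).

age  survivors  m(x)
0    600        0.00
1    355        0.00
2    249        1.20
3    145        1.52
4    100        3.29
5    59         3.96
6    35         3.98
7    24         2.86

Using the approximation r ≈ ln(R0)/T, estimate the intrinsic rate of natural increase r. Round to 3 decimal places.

0.195

lx = nx/n0 = nx/600: 1, 0.59167…, 0.415, 0.24167…, 0.16667…, 0.09833…, 0.05833…, 0.04
R0 = Σ lx·mx = 0 + 0 + 0.498 + 0.36733… + 0.54833… + 0.3894… + 0.23217… + 0.1144 = 2.149633…
Σ x·lx·mx = 8.432133…; T = 8.432133…/2.149633… = 3.92259…
r ≈ ln(R0)/T = ln(2.149633…)/3.92259… = 0.1951… → 0.195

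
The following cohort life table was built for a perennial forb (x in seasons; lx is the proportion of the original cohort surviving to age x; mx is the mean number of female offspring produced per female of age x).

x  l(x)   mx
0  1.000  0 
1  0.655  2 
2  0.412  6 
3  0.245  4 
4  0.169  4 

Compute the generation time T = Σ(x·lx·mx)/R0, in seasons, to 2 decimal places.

2.19

lx·mx: 0, 1.31, 2.472, 0.98, 0.676 → R0 = 5.438
x·lx·mx: 0, 1.31, 4.944, 2.94, 2.704 → Σ = 11.898
T = 11.898 / 5.438 = 2.187937… → 2.19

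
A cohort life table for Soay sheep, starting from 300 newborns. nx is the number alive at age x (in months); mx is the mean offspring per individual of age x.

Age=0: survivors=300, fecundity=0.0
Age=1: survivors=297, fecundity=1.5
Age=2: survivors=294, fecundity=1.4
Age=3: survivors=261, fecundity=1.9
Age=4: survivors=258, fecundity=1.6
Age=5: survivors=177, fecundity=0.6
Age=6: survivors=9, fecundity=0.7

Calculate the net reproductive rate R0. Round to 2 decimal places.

6.26

lx = nx/n0 = nx/300: 1, 0.99, 0.98, 0.87, 0.86, 0.59, 0.03
lx·mx by age: 0, 1.485, 1.372, 1.653, 1.376, 0.354, 0.021
R0 = Σ lx·mx = 6.261 → 6.26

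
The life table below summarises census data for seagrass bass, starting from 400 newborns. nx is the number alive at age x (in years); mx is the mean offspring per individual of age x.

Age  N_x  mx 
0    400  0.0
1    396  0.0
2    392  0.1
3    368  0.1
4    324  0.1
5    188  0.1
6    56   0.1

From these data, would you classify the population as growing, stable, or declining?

declining

lx = nx/n0 = nx/400: 1, 0.99, 0.98, 0.92, 0.81, 0.47, 0.14
R0 = Σ lx·mx = 0 + 0 + 0.098 + 0.092 + 0.081 + 0.047 + 0.014 = 0.332
R0 < 1, so the population is declining.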